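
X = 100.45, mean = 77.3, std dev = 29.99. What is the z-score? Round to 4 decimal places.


z = (X - mu) / sigma
X - mu = 100.45 - 77.3 = 23.15
z = 23.15 / 29.99 = 2315/2999 ≈ 0.771924

0.7719


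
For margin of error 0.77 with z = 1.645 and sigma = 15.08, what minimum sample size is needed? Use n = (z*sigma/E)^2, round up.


z*sigma/E = 1.645 * 15.08 / 0.77 = 17719/550 ≈ 32.216364
(z*sigma/E)^2 ≈ 1037.894086
round up: n = 1038

1038


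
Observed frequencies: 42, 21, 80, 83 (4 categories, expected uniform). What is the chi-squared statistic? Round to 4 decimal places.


chi2 = sum((O-E)^2/E), E = total/4
total = 226, E = 226/4 = 56.5
(42 - 56.5)^2 / 56.5 = 210.25 / 56.5 = 841/226 ≈ 3.721239
(21 - 56.5)^2 / 56.5 = 1260.25 / 56.5 = 5041/226 ≈ 22.305310
(80 - 56.5)^2 / 56.5 = 552.25 / 56.5 = 2209/226 ≈ 9.774336
(83 - 56.5)^2 / 56.5 = 702.25 / 56.5 = 2809/226 ≈ 12.429204
chi2 = 5450/113 ≈ 48.230088

48.2301


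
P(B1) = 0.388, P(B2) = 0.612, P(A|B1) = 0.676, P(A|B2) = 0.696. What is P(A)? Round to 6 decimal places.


P(A) = P(A|B1)*P(B1) + P(A|B2)*P(B2)
P(A|B1)*P(B1) = 0.676 * 0.388 = 0.262288
P(A|B2)*P(B2) = 0.696 * 0.612 = 0.425952
P(A) = 0.262288 + 0.425952 = 0.68824

0.688240


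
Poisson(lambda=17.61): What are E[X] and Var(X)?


E[X] = Var(X) = lambda = 17.61

17.61, 17.61


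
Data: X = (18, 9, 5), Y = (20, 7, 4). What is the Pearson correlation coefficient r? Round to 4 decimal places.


r = sum((xi-xbar)(yi-ybar)) / sqrt(sum((xi-xbar)^2) * sum((yi-ybar)^2))
n = 3, xbar = 32/3 ≈ 10.666667, ybar = 31/3 ≈ 10.333333
Sxy = sum((xi-xbar)(yi-ybar)) = 337/3 ≈ 112.333333
Sxx = sum((xi-xbar)^2) = 266/3 ≈ 88.666667
Syy = sum((yi-ybar)^2) = 434/3 ≈ 144.666667
sqrt(Sxx*Syy) ≈ 113.256837
r = Sxy / sqrt(Sxx*Syy) = 112.333333 / 113.256837 ≈ 0.991846

0.9918


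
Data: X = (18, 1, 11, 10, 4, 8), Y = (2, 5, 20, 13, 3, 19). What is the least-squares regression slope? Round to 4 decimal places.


b = sum((xi-xbar)(yi-ybar)) / sum((xi-xbar)^2)
n = 6, xbar = 52/6 = 26/3 ≈ 8.666667, ybar = 62/6 = 31/3 ≈ 10.333333
Sxy = sum((xi-xbar)(yi-ybar)) = 53/3 ≈ 17.666667
Sxx = sum((xi-xbar)^2) = 526/3 ≈ 175.333333
b = Sxy / Sxx = 53/526 ≈ 0.100760

0.1008


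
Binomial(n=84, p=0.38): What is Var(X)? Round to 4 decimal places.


Var = n*p*(1-p) = 84 * 0.38 * 0.62 = 19.7904

19.7904


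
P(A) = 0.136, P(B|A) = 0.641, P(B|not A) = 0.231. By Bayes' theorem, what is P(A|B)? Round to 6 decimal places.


P(A|B) = P(B|A)*P(A) / P(B), P(B) = P(B|A)*P(A) + P(B|not A)*P(not A)
P(B|A)*P(A) = 0.641 * 0.136 = 0.087176
P(B|not A)*P(not A) = 0.231 * 0.864 = 0.199584
P(B) = 0.087176 + 0.199584 = 0.28676
P(A|B) = 0.087176 / 0.28676 ≈ 0.30400335

0.304003


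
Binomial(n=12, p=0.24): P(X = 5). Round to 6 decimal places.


P = C(n,k) * p^k * (1-p)^(n-k)
C(12,5) = 792
p^k = 0.24^5 = 0.0007962624
(1-p)^(n-k) = 0.76^7 ≈ 0.1464519
P = 792 * 0.0007962624 * 0.1464519 ≈ 0.092358

0.092358


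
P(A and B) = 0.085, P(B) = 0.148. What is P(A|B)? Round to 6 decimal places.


P(A|B) = P(A and B) / P(B) = 0.085 / 0.148 = 85/148 ≈ 0.57432432

0.574324


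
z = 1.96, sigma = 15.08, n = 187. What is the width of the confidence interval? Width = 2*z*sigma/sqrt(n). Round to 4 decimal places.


width = 2*z*sigma/sqrt(n)
2*z*sigma = 2 * 1.96 * 15.08 = 59.1136
sqrt(187) ≈ 13.674794
width = 59.1136 / 13.674794 ≈ 4.322815

4.3228


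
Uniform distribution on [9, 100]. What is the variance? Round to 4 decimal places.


Var = (b-a)^2 / 12
(b-a)^2 = (100 - 9)^2 = 8281
Var = 8281/12 ≈ 690.083333

690.0833


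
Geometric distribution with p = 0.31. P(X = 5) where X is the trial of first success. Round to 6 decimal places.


P = (1-p)^(k-1) * p
(1-p)^(k-1) = 0.69^4 ≈ 0.2266712
P = 0.2266712 * 0.31 ≈ 0.07026808

0.070268


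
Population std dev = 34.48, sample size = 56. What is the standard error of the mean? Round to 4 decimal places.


SE = sigma / sqrt(n)
sqrt(56) ≈ 7.483315
SE = 34.48 / 7.483315 ≈ 4.607584

4.6076


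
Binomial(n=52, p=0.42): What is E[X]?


E[X] = n*p = 52 * 0.42 = 21.84

21.84


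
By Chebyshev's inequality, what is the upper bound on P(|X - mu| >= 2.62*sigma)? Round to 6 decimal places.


P <= 1/k^2
k^2 = 2.62^2 = 6.8644
1/k^2 = 1 / 6.8644 ≈ 0.14567916

0.145679


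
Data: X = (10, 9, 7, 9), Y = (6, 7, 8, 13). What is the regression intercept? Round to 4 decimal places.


a = ybar - b*xbar, where b = sum((xi-xbar)(yi-ybar)) / sum((xi-xbar)^2)
n = 4, xbar = 35/4 = 8.75, ybar = 34/4 = 8.5
Sxy = sum((xi-xbar)(yi-ybar)) = -1.5
Sxx = sum((xi-xbar)^2) = 4.75
b = Sxy / Sxx = -6/19 ≈ -0.315789
a = 8.5 - (-0.315789) * 8.75 = 214/19 ≈ 11.263158

11.2632


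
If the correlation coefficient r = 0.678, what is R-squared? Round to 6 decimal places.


R^2 = r^2 = (0.678)^2 = 0.459684

0.459684


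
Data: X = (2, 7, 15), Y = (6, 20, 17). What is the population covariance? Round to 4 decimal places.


Cov = (1/n)*sum((xi-xbar)(yi-ybar))
n = 3, xbar = 24/3 = 8, ybar = 43/3 ≈ 14.333333
sum((xi-xbar)(yi-ybar)) = 63
Cov = 63 / 3 = 21

21.0000


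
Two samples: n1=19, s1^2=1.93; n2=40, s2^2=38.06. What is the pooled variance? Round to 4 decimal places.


sp^2 = ((n1-1)*s1^2 + (n2-1)*s2^2)/(n1+n2-2)
(n1-1)*s1^2 = 18 * 1.93 = 34.74
(n2-1)*s2^2 = 39 * 38.06 = 1484.34
numerator = 34.74 + 1484.34 = 1519.08
n1+n2-2 = 57
sp^2 = 1519.08 / 57 = 12659/475 ≈ 26.650526

26.6505


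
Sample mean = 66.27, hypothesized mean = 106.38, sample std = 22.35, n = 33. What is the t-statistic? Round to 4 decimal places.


t = (xbar - mu0) / (s/sqrt(n))
xbar - mu0 = 66.27 - 106.38 = -40.11
sqrt(33) ≈ 5.74456265
s/sqrt(n) = 22.35 / 5.74456265 ≈ 3.89063561
t = -40.11 / 3.89063561 ≈ -10.309369

-10.3094


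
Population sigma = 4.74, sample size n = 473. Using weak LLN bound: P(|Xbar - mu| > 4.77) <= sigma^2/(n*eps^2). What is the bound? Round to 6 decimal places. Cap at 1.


bound = min(1, sigma^2/(n*eps^2))
sigma^2 = 4.74^2 = 22.4676
n*eps^2 = 473 * 4.77^2 = 473 * 22.7529 = 10762.1217
sigma^2/(n*eps^2) = 22.4676 / 10762.1217 ≈ 0.00208766

0.002088


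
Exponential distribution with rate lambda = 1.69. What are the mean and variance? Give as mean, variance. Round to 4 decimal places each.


mean = 1/lam, var = 1/lam^2
mean = 1 / 1.69 = 100/169 ≈ 0.591716
lam^2 = 1.69^2 = 2.8561
var = 1 / 2.8561 ≈ 0.350128

0.5917, 0.3501


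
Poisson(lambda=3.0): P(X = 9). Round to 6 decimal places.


P = e^(-lam) * lam^k / k!
e^(-3.0) ≈ 0.04978707
lam^k = 3.0^9 = 19683
k! = 9! = 362880
P = 0.04978707 * 19683 / 362880 ≈ 0.002701

0.002701


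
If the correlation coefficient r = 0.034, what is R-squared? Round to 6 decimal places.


R^2 = r^2 = (0.034)^2 = 0.001156

0.001156


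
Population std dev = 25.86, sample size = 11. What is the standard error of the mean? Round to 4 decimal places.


SE = sigma / sqrt(n)
sqrt(11) ≈ 3.316625
SE = 25.86 / 3.316625 ≈ 7.797083

7.7971


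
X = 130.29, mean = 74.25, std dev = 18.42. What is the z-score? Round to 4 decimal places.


z = (X - mu) / sigma
X - mu = 130.29 - 74.25 = 56.04
z = 56.04 / 18.42 = 934/307 ≈ 3.042345

3.0423


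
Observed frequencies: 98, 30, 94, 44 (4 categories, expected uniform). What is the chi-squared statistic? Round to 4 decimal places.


chi2 = sum((O-E)^2/E), E = total/4
total = 266, E = 266/4 = 66.5
(98 - 66.5)^2 / 66.5 = 992.25 / 66.5 = 567/38 ≈ 14.921053
(30 - 66.5)^2 / 66.5 = 1332.25 / 66.5 = 5329/266 ≈ 20.033835
(94 - 66.5)^2 / 66.5 = 756.25 / 66.5 = 3025/266 ≈ 11.372180
(44 - 66.5)^2 / 66.5 = 506.25 / 66.5 = 2025/266 ≈ 7.612782
chi2 = 7174/133 ≈ 53.939850

53.9398


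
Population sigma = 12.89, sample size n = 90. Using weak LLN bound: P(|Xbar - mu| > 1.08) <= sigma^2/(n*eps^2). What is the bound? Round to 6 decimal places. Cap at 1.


bound = min(1, sigma^2/(n*eps^2))
sigma^2 = 12.89^2 = 166.1521
n*eps^2 = 90 * 1.08^2 = 90 * 1.1664 = 104.976
sigma^2/(n*eps^2) = 166.1521 / 104.976 ≈ 1.58276273
this exceeds 1, so the bound is capped at 1

1.000000


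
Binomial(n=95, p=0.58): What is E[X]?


E[X] = n*p = 95 * 0.58 = 55.1

55.1


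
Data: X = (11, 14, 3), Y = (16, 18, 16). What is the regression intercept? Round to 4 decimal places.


a = ybar - b*xbar, where b = sum((xi-xbar)(yi-ybar)) / sum((xi-xbar)^2)
n = 3, xbar = 28/3 ≈ 9.333333, ybar = 50/3 ≈ 16.666667
Sxy = sum((xi-xbar)(yi-ybar)) = 28/3 ≈ 9.333333
Sxx = sum((xi-xbar)^2) = 194/3 ≈ 64.666667
b = Sxy / Sxx = 14/97 ≈ 0.144330
a = 16.666667 - 0.144330 * 9.333333 = 1486/97 ≈ 15.319588

15.3196


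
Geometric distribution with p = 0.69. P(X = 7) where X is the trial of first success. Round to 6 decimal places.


P = (1-p)^(k-1) * p
(1-p)^(k-1) = 0.31^6 ≈ 0.0008875037
P = 0.0008875037 * 0.69 ≈ 0.0006123775

0.000612


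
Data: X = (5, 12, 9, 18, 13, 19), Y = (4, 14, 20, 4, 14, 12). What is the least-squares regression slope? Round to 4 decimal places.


b = sum((xi-xbar)(yi-ybar)) / sum((xi-xbar)^2)
n = 6, xbar = 76/6 = 38/3 ≈ 12.666667, ybar = 68/6 = 34/3 ≈ 11.333333
Sxy = sum((xi-xbar)(yi-ybar)) = -34/3 ≈ -11.333333
Sxx = sum((xi-xbar)^2) = 424/3 ≈ 141.333333
b = Sxy / Sxx = -17/212 ≈ -0.080189

-0.0802


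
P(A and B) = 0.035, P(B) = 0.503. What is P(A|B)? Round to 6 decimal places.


P(A|B) = P(A and B) / P(B) = 0.035 / 0.503 = 35/503 ≈ 0.06958250

0.069583


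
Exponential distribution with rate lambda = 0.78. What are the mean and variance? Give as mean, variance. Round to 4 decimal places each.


mean = 1/lam, var = 1/lam^2
mean = 1 / 0.78 = 50/39 ≈ 1.282051
lam^2 = 0.78^2 = 0.6084
var = 1 / 0.6084 = 2500/1521 ≈ 1.643655

1.2821, 1.6437


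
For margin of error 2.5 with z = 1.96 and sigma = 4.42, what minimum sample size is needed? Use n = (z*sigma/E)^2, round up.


z*sigma/E = 1.96 * 4.42 / 2.5 = 3.46528
(z*sigma/E)^2 ≈ 12.008165
round up: n = 13

13


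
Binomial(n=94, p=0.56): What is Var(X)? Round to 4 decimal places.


Var = n*p*(1-p) = 94 * 0.56 * 0.44 = 23.1616

23.1616


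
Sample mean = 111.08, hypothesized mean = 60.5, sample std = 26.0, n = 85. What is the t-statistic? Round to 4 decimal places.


t = (xbar - mu0) / (s/sqrt(n))
xbar - mu0 = 111.08 - 60.5 = 50.58
sqrt(85) ≈ 9.21954446
s/sqrt(n) = 26.0 / 9.21954446 ≈ 2.82009595
t = 50.58 / 2.82009595 ≈ 17.935560

17.9356


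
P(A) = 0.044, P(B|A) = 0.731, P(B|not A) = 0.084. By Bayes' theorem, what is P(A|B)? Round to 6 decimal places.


P(A|B) = P(B|A)*P(A) / P(B), P(B) = P(B|A)*P(A) + P(B|not A)*P(not A)
P(B|A)*P(A) = 0.731 * 0.044 = 0.032164
P(B|not A)*P(not A) = 0.084 * 0.956 = 0.080304
P(B) = 0.032164 + 0.080304 = 0.112468
P(A|B) = 0.032164 / 0.112468 ≈ 0.28598357

0.285984


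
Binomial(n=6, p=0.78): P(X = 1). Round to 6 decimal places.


P = C(n,k) * p^k * (1-p)^(n-k)
C(6,1) = 6
p^k = 0.78^1 = 0.78
(1-p)^(n-k) = 0.22^5 = 0.0005153632
P = 6 * 0.78 * 0.0005153632 ≈ 0.002412

0.002412


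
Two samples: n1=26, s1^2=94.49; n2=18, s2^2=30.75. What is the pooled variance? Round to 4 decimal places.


sp^2 = ((n1-1)*s1^2 + (n2-1)*s2^2)/(n1+n2-2)
(n1-1)*s1^2 = 25 * 94.49 = 2362.25
(n2-1)*s2^2 = 17 * 30.75 = 522.75
numerator = 2362.25 + 522.75 = 2885
n1+n2-2 = 42
sp^2 = 2885 / 42 = 2885/42 ≈ 68.690476

68.6905


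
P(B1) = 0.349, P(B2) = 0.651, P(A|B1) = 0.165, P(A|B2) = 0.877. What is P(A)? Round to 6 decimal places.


P(A) = P(A|B1)*P(B1) + P(A|B2)*P(B2)
P(A|B1)*P(B1) = 0.165 * 0.349 = 0.057585
P(A|B2)*P(B2) = 0.877 * 0.651 = 0.570927
P(A) = 0.057585 + 0.570927 = 0.628512

0.628512


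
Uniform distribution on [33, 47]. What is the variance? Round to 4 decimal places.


Var = (b-a)^2 / 12
(b-a)^2 = (47 - 33)^2 = 196
Var = 196/12 ≈ 16.333333

16.3333


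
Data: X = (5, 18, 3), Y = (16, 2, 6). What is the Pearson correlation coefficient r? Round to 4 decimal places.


r = sum((xi-xbar)(yi-ybar)) / sqrt(sum((xi-xbar)^2) * sum((yi-ybar)^2))
n = 3, xbar = 26/3 ≈ 8.666667, ybar = 24/3 = 8
Sxy = sum((xi-xbar)(yi-ybar)) = -74
Sxx = sum((xi-xbar)^2) = 398/3 ≈ 132.666667
Syy = sum((yi-ybar)^2) = 104
sqrt(Sxx*Syy) ≈ 117.462051
r = Sxy / sqrt(Sxx*Syy) = -74 / 117.462051 ≈ -0.629991

-0.6300


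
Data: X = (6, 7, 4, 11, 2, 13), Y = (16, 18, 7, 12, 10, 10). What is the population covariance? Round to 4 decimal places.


Cov = (1/n)*sum((xi-xbar)(yi-ybar))
n = 6, xbar = 43/6 ≈ 7.166667, ybar = 73/6 ≈ 12.166667
sum((xi-xbar)(yi-ybar)) = 53/6 ≈ 8.833333
Cov = 8.833333 / 6 = 53/36 ≈ 1.472222

1.4722


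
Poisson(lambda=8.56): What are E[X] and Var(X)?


E[X] = Var(X) = lambda = 8.56

8.56, 8.56


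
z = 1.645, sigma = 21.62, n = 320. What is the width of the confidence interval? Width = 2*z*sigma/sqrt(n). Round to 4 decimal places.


width = 2*z*sigma/sqrt(n)
2*z*sigma = 2 * 1.645 * 21.62 = 71.1298
sqrt(320) ≈ 17.888544
width = 71.1298 / 17.888544 ≈ 3.976277

3.9763


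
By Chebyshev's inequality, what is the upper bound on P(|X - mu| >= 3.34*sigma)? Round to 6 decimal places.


P <= 1/k^2
k^2 = 3.34^2 = 11.1556
1/k^2 = 1 / 11.1556 ≈ 0.08964108

0.089641


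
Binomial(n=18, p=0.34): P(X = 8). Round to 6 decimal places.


P = C(n,k) * p^k * (1-p)^(n-k)
C(18,8) = 43758
p^k = 0.34^8 ≈ 0.0001785794
(1-p)^(n-k) = 0.66^10 ≈ 0.01568337
P = 43758 * 0.0001785794 * 0.01568337 ≈ 0.122554

0.122554


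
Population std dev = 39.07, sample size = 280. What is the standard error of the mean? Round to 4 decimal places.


SE = sigma / sqrt(n)
sqrt(280) ≈ 16.733201
SE = 39.07 / 16.733201 ≈ 2.334879

2.3349


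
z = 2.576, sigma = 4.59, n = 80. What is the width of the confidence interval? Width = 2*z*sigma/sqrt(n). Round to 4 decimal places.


width = 2*z*sigma/sqrt(n)
2*z*sigma = 2 * 2.576 * 4.59 = 23.64768
sqrt(80) ≈ 8.944272
width = 23.64768 / 8.944272 ≈ 2.643891

2.6439


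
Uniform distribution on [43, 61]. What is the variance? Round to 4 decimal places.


Var = (b-a)^2 / 12
(b-a)^2 = (61 - 43)^2 = 324
Var = 324/12 = 27

27.0000


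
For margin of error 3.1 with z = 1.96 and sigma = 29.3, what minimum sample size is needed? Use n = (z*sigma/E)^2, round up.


z*sigma/E = 1.96 * 29.3 / 3.1 = 14357/775 ≈ 18.525161
(z*sigma/E)^2 ≈ 343.181601
round up: n = 344

344


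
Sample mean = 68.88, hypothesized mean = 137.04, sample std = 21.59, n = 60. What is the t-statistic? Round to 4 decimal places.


t = (xbar - mu0) / (s/sqrt(n))
xbar - mu0 = 68.88 - 137.04 = -68.16
sqrt(60) ≈ 7.74596669
s/sqrt(n) = 21.59 / 7.74596669 ≈ 2.78725701
t = -68.16 / 2.78725701 ≈ -24.454150

-24.4541


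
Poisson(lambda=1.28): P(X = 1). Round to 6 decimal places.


P = e^(-lam) * lam^k / k!
e^(-1.28) ≈ 0.2780373
lam^k = 1.28^1 = 1.28
k! = 1! = 1
P = 0.2780373 * 1.28 / 1 ≈ 0.355888

0.355888


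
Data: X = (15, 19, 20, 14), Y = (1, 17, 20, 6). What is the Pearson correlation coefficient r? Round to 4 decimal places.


r = sum((xi-xbar)(yi-ybar)) / sqrt(sum((xi-xbar)^2) * sum((yi-ybar)^2))
n = 4, xbar = 68/4 = 17, ybar = 44/4 = 11
Sxy = sum((xi-xbar)(yi-ybar)) = 74
Sxx = sum((xi-xbar)^2) = 26
Syy = sum((yi-ybar)^2) = 242
sqrt(Sxx*Syy) ≈ 79.322128
r = Sxy / sqrt(Sxx*Syy) = 74 / 79.322128 ≈ 0.932905

0.9329


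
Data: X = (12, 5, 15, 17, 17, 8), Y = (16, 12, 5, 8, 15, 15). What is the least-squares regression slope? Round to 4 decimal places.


b = sum((xi-xbar)(yi-ybar)) / sum((xi-xbar)^2)
n = 6, xbar = 74/6 = 37/3 ≈ 12.333333, ybar = 71/6 ≈ 11.833333
Sxy = sum((xi-xbar)(yi-ybar)) = -113/3 ≈ -37.666667
Sxx = sum((xi-xbar)^2) = 370/3 ≈ 123.333333
b = Sxy / Sxx = -113/370 ≈ -0.305405

-0.3054


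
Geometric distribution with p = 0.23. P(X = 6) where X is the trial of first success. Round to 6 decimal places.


P = (1-p)^(k-1) * p
(1-p)^(k-1) = 0.77^5 ≈ 0.2706784
P = 0.2706784 * 0.23 ≈ 0.06225604

0.062256


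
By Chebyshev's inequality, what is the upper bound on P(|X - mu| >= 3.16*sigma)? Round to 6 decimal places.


P <= 1/k^2
k^2 = 3.16^2 = 9.9856
1/k^2 = 1 / 9.9856 = 625/6241 ≈ 0.10014421

0.100144


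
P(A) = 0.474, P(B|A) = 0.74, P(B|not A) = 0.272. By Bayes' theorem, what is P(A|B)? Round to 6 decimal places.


P(A|B) = P(B|A)*P(A) / P(B), P(B) = P(B|A)*P(A) + P(B|not A)*P(not A)
P(B|A)*P(A) = 0.74 * 0.474 = 0.35076
P(B|not A)*P(not A) = 0.272 * 0.526 = 0.143072
P(B) = 0.35076 + 0.143072 = 0.493832
P(A|B) = 0.35076 / 0.493832 ≈ 0.71028204

0.710282


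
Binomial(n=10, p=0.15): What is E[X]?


E[X] = n*p = 10 * 0.15 = 1.5

1.5


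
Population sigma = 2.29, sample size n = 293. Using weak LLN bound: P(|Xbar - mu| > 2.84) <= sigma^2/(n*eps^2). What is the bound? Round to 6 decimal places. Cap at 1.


bound = min(1, sigma^2/(n*eps^2))
sigma^2 = 2.29^2 = 5.2441
n*eps^2 = 293 * 2.84^2 = 293 * 8.0656 = 2363.2208
sigma^2/(n*eps^2) = 5.2441 / 2363.2208 ≈ 0.00221905

0.002219


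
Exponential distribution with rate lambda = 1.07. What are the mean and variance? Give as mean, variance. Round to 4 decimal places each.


mean = 1/lam, var = 1/lam^2
mean = 1 / 1.07 = 100/107 ≈ 0.934579
lam^2 = 1.07^2 = 1.1449
var = 1 / 1.1449 ≈ 0.873439

0.9346, 0.8734


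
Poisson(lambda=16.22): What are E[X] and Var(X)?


E[X] = Var(X) = lambda = 16.22

16.22, 16.22


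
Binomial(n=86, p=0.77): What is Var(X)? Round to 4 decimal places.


Var = n*p*(1-p) = 86 * 0.77 * 0.23 = 15.2306

15.2306


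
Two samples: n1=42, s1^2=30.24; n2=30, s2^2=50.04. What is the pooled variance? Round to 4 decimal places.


sp^2 = ((n1-1)*s1^2 + (n2-1)*s2^2)/(n1+n2-2)
(n1-1)*s1^2 = 41 * 30.24 = 1239.84
(n2-1)*s2^2 = 29 * 50.04 = 1451.16
numerator = 1239.84 + 1451.16 = 2691
n1+n2-2 = 70
sp^2 = 2691 / 70 = 2691/70 ≈ 38.442857

38.4429


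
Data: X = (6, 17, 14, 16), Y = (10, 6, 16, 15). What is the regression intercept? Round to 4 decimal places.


a = ybar - b*xbar, where b = sum((xi-xbar)(yi-ybar)) / sum((xi-xbar)^2)
n = 4, xbar = 53/4 = 13.25, ybar = 47/4 = 11.75
Sxy = sum((xi-xbar)(yi-ybar)) = 3.25
Sxx = sum((xi-xbar)^2) = 74.75
b = Sxy / Sxx = 1/23 ≈ 0.043478
a = 11.75 - 0.043478 * 13.25 = 257/23 ≈ 11.173913

11.1739


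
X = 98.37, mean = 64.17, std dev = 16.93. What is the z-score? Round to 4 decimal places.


z = (X - mu) / sigma
X - mu = 98.37 - 64.17 = 34.2
z = 34.2 / 16.93 = 3420/1693 ≈ 2.020083

2.0201


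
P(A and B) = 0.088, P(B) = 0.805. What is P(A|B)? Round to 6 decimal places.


P(A|B) = P(A and B) / P(B) = 0.088 / 0.805 = 88/805 ≈ 0.10931677

0.109317


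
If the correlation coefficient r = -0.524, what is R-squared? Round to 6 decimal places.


R^2 = r^2 = (-0.524)^2 = 0.274576

0.274576


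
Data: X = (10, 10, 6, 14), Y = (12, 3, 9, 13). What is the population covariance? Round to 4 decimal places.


Cov = (1/n)*sum((xi-xbar)(yi-ybar))
n = 4, xbar = 40/4 = 10, ybar = 37/4 = 9.25
sum((xi-xbar)(yi-ybar)) = 16
Cov = 16 / 4 = 4

4.0000


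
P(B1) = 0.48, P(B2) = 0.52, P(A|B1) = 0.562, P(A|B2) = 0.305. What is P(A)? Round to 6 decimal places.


P(A) = P(A|B1)*P(B1) + P(A|B2)*P(B2)
P(A|B1)*P(B1) = 0.562 * 0.48 = 0.26976
P(A|B2)*P(B2) = 0.305 * 0.52 = 0.1586
P(A) = 0.26976 + 0.1586 = 0.42836

0.428360


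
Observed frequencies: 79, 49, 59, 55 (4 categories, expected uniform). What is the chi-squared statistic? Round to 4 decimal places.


chi2 = sum((O-E)^2/E), E = total/4
total = 242, E = 242/4 = 60.5
(79 - 60.5)^2 / 60.5 = 342.25 / 60.5 = 1369/242 ≈ 5.657025
(49 - 60.5)^2 / 60.5 = 132.25 / 60.5 = 529/242 ≈ 2.185950
(59 - 60.5)^2 / 60.5 = 2.25 / 60.5 = 9/242 ≈ 0.037190
(55 - 60.5)^2 / 60.5 = 30.25 / 60.5 = 0.5
chi2 = 1014/121 ≈ 8.380165

8.3802


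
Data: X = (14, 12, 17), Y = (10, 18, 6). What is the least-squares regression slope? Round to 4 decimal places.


b = sum((xi-xbar)(yi-ybar)) / sum((xi-xbar)^2)
n = 3, xbar = 43/3 ≈ 14.333333, ybar = 34/3 ≈ 11.333333
Sxy = sum((xi-xbar)(yi-ybar)) = -88/3 ≈ -29.333333
Sxx = sum((xi-xbar)^2) = 38/3 ≈ 12.666667
b = Sxy / Sxx = -44/19 ≈ -2.315789

-2.3158


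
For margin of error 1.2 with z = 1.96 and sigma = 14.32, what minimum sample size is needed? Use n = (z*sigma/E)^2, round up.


z*sigma/E = 1.96 * 14.32 / 1.2 = 8771/375 ≈ 23.389333
(z*sigma/E)^2 ≈ 547.060914
round up: n = 548

548


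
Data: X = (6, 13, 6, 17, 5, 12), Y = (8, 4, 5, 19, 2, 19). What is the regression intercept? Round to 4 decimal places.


a = ybar - b*xbar, where b = sum((xi-xbar)(yi-ybar)) / sum((xi-xbar)^2)
n = 6, xbar = 59/6 ≈ 9.833333, ybar = 57/6 = 9.5
Sxy = sum((xi-xbar)(yi-ybar)) = 130.5
Sxx = sum((xi-xbar)^2) = 713/6 ≈ 118.833333
b = Sxy / Sxx = 783/713 ≈ 1.098177
a = 9.5 - 1.098177 * 9.833333 = -926/713 ≈ -1.298738

-1.2987


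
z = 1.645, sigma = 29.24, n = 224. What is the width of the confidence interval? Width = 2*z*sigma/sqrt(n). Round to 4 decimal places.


width = 2*z*sigma/sqrt(n)
2*z*sigma = 2 * 1.645 * 29.24 = 96.1996
sqrt(224) ≈ 14.966630
width = 96.1996 / 14.966630 ≈ 6.427606

6.4276


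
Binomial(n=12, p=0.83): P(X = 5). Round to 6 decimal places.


P = C(n,k) * p^k * (1-p)^(n-k)
C(12,5) = 792
p^k = 0.83^5 ≈ 0.3939041
(1-p)^(n-k) = 0.17^7 ≈ 0.000004103387
P = 792 * 0.3939041 * 0.000004103387 ≈ 0.001280

0.001280


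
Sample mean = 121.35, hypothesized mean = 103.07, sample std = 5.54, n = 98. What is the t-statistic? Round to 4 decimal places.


t = (xbar - mu0) / (s/sqrt(n))
xbar - mu0 = 121.35 - 103.07 = 18.28
sqrt(98) ≈ 9.89949494
s/sqrt(n) = 5.54 / 9.89949494 ≈ 0.55962451
t = 18.28 / 0.55962451 ≈ 32.664759

32.6648


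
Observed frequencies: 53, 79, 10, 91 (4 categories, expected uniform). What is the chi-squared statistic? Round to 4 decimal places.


chi2 = sum((O-E)^2/E), E = total/4
total = 233, E = 233/4 = 58.25
(53 - 58.25)^2 / 58.25 = 27.5625 / 58.25 = 441/932 ≈ 0.473176
(79 - 58.25)^2 / 58.25 = 430.5625 / 58.25 = 6889/932 ≈ 7.391631
(10 - 58.25)^2 / 58.25 = 2328.0625 / 58.25 = 37249/932 ≈ 39.966738
(91 - 58.25)^2 / 58.25 = 1072.5625 / 58.25 = 17161/932 ≈ 18.413090
chi2 = 15435/233 ≈ 66.244635

66.2446


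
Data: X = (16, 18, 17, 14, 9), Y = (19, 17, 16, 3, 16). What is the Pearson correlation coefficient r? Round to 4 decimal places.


r = sum((xi-xbar)(yi-ybar)) / sqrt(sum((xi-xbar)^2) * sum((yi-ybar)^2))
n = 5, xbar = 74/5 = 14.8, ybar = 71/5 = 14.2
Sxy = sum((xi-xbar)(yi-ybar)) = 17.2
Sxx = sum((xi-xbar)^2) = 50.8
Syy = sum((yi-ybar)^2) = 162.8
sqrt(Sxx*Syy) ≈ 90.940860
r = Sxy / sqrt(Sxx*Syy) = 17.2 / 90.940860 ≈ 0.189134

0.1891


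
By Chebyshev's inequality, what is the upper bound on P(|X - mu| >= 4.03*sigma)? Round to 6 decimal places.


P <= 1/k^2
k^2 = 4.03^2 = 16.2409
1/k^2 = 1 / 16.2409 ≈ 0.06157294

0.061573


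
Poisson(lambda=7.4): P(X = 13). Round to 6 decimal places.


P = e^(-lam) * lam^k / k!
e^(-7.4) ≈ 0.0006112528
lam^k = 7.4^13 ≈ 199531908477.813805
k! = 13! = 6227020800
P = 0.0006112528 * 199531908477.813805 / 6227020800 ≈ 0.019586

0.019586


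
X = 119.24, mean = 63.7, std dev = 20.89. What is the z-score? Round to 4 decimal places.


z = (X - mu) / sigma
X - mu = 119.24 - 63.7 = 55.54
z = 55.54 / 20.89 = 5554/2089 ≈ 2.658688

2.6587


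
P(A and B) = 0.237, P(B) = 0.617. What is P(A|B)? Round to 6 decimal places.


P(A|B) = P(A and B) / P(B) = 0.237 / 0.617 = 237/617 ≈ 0.38411669

0.384117


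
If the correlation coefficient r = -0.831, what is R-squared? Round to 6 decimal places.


R^2 = r^2 = (-0.831)^2 = 0.690561

0.690561


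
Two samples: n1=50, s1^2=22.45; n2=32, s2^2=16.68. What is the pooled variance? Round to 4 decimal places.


sp^2 = ((n1-1)*s1^2 + (n2-1)*s2^2)/(n1+n2-2)
(n1-1)*s1^2 = 49 * 22.45 = 1100.05
(n2-1)*s2^2 = 31 * 16.68 = 517.08
numerator = 1100.05 + 517.08 = 1617.13
n1+n2-2 = 80
sp^2 = 1617.13 / 80 = 20.214125

20.2141


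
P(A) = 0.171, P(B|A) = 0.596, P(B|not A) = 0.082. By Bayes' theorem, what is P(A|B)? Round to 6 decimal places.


P(A|B) = P(B|A)*P(A) / P(B), P(B) = P(B|A)*P(A) + P(B|not A)*P(not A)
P(B|A)*P(A) = 0.596 * 0.171 = 0.101916
P(B|not A)*P(not A) = 0.082 * 0.829 = 0.067978
P(B) = 0.101916 + 0.067978 = 0.169894
P(A|B) = 0.101916 / 0.169894 ≈ 0.59987993

0.599880


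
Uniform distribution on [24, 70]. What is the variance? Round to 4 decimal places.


Var = (b-a)^2 / 12
(b-a)^2 = (70 - 24)^2 = 2116
Var = 2116/12 ≈ 176.333333

176.3333


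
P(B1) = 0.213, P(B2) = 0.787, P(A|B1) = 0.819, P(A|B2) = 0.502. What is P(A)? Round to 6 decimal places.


P(A) = P(A|B1)*P(B1) + P(A|B2)*P(B2)
P(A|B1)*P(B1) = 0.819 * 0.213 = 0.174447
P(A|B2)*P(B2) = 0.502 * 0.787 = 0.395074
P(A) = 0.174447 + 0.395074 = 0.569521

0.569521


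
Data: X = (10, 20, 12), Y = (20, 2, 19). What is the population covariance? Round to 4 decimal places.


Cov = (1/n)*sum((xi-xbar)(yi-ybar))
n = 3, xbar = 42/3 = 14, ybar = 41/3 ≈ 13.666667
sum((xi-xbar)(yi-ybar)) = -106
Cov = -106 / 3 = -106/3 ≈ -35.333333

-35.3333


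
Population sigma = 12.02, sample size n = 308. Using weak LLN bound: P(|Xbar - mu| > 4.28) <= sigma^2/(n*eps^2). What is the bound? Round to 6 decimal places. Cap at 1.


bound = min(1, sigma^2/(n*eps^2))
sigma^2 = 12.02^2 = 144.4804
n*eps^2 = 308 * 4.28^2 = 308 * 18.3184 = 5642.0672
sigma^2/(n*eps^2) = 144.4804 / 5642.0672 ≈ 0.02560771

0.025608


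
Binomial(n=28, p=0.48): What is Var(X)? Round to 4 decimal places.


Var = n*p*(1-p) = 28 * 0.48 * 0.52 = 6.9888

6.9888


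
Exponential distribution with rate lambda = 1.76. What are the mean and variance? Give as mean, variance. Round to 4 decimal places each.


mean = 1/lam, var = 1/lam^2
mean = 1 / 1.76 = 25/44 ≈ 0.568182
lam^2 = 1.76^2 = 3.0976
var = 1 / 3.0976 = 625/1936 ≈ 0.322831

0.5682, 0.3228


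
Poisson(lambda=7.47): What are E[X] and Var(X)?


E[X] = Var(X) = lambda = 7.47

7.47, 7.47


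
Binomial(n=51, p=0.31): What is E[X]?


E[X] = n*p = 51 * 0.31 = 15.81

15.81


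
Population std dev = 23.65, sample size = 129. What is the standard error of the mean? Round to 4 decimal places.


SE = sigma / sqrt(n)
sqrt(129) ≈ 11.357817
SE = 23.65 / 11.357817 ≈ 2.082266

2.0823


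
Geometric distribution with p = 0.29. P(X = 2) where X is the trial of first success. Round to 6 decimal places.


P = (1-p)^(k-1) * p
(1-p)^(k-1) = 0.71^1 = 0.71
P = 0.71 * 0.29 = 0.2059

0.205900


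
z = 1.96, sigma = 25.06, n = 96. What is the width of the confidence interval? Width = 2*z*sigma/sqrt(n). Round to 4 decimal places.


width = 2*z*sigma/sqrt(n)
2*z*sigma = 2 * 1.96 * 25.06 = 98.2352
sqrt(96) ≈ 9.797959
width = 98.2352 / 9.797959 ≈ 10.026088

10.0261


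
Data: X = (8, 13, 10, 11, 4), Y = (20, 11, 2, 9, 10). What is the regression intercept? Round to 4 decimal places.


a = ybar - b*xbar, where b = sum((xi-xbar)(yi-ybar)) / sum((xi-xbar)^2)
n = 5, xbar = 46/5 = 9.2, ybar = 52/5 = 10.4
Sxy = sum((xi-xbar)(yi-ybar)) = -16.4
Sxx = sum((xi-xbar)^2) = 46.8
b = Sxy / Sxx = -41/117 ≈ -0.350427
a = 10.4 - (-0.350427) * 9.2 = 1594/117 ≈ 13.623932

13.6239


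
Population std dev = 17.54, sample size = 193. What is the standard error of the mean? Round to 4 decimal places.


SE = sigma / sqrt(n)
sqrt(193) ≈ 13.892444
SE = 17.54 / 13.892444 ≈ 1.262557

1.2626


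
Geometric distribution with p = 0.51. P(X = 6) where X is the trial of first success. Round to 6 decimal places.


P = (1-p)^(k-1) * p
(1-p)^(k-1) = 0.49^5 ≈ 0.02824752
P = 0.02824752 * 0.51 ≈ 0.01440624

0.014406


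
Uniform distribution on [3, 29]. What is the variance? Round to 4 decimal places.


Var = (b-a)^2 / 12
(b-a)^2 = (29 - 3)^2 = 676
Var = 676/12 ≈ 56.333333

56.3333


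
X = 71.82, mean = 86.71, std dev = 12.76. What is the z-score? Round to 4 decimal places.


z = (X - mu) / sigma
X - mu = 71.82 - 86.71 = -14.89
z = -14.89 / 12.76 = -1489/1276 ≈ -1.166928

-1.1669


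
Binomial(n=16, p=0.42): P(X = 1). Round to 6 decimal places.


P = C(n,k) * p^k * (1-p)^(n-k)
C(16,1) = 16
p^k = 0.42^1 = 0.42
(1-p)^(n-k) = 0.58^15 ≈ 0.0002827613
P = 16 * 0.42 * 0.0002827613 ≈ 0.001900

0.001900


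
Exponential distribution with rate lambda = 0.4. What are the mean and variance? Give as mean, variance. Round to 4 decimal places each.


mean = 1/lam, var = 1/lam^2
mean = 1 / 0.4 = 2.5
lam^2 = 0.4^2 = 0.16
var = 1 / 0.16 = 6.25

2.5000, 6.2500


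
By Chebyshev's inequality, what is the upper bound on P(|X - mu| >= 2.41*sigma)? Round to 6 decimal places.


P <= 1/k^2
k^2 = 2.41^2 = 5.8081
1/k^2 = 1 / 5.8081 ≈ 0.17217334

0.172173


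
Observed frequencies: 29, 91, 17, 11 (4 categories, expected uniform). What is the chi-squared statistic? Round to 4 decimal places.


chi2 = sum((O-E)^2/E), E = total/4
total = 148, E = 148/4 = 37
(29 - 37)^2 / 37 = 64 / 37 = 64/37 ≈ 1.729730
(91 - 37)^2 / 37 = 2916 / 37 = 2916/37 ≈ 78.810811
(17 - 37)^2 / 37 = 400 / 37 = 400/37 ≈ 10.810811
(11 - 37)^2 / 37 = 676 / 37 = 676/37 ≈ 18.270270
chi2 = 4056/37 ≈ 109.621622

109.6216


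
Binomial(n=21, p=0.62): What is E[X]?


E[X] = n*p = 21 * 0.62 = 13.02

13.02


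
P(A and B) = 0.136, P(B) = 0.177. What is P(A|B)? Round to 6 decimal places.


P(A|B) = P(A and B) / P(B) = 0.136 / 0.177 = 136/177 ≈ 0.76836158

0.768362


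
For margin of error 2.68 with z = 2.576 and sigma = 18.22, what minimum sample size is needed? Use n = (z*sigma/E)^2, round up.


z*sigma/E = 2.576 * 18.22 / 2.68 = 146671/8375 ≈ 17.512955
(z*sigma/E)^2 ≈ 306.703601
round up: n = 307

307


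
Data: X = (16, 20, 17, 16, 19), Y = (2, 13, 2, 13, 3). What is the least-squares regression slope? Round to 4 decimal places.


b = sum((xi-xbar)(yi-ybar)) / sum((xi-xbar)^2)
n = 5, xbar = 88/5 = 17.6, ybar = 33/5 = 6.6
Sxy = sum((xi-xbar)(yi-ybar)) = 10.2
Sxx = sum((xi-xbar)^2) = 13.2
b = Sxy / Sxx = 17/22 ≈ 0.772727

0.7727


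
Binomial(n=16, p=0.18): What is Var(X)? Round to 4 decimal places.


Var = n*p*(1-p) = 16 * 0.18 * 0.82 = 2.3616

2.3616


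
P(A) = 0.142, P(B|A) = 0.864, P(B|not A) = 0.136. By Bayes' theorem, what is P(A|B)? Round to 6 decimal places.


P(A|B) = P(B|A)*P(A) / P(B), P(B) = P(B|A)*P(A) + P(B|not A)*P(not A)
P(B|A)*P(A) = 0.864 * 0.142 = 0.122688
P(B|not A)*P(not A) = 0.136 * 0.858 = 0.116688
P(B) = 0.122688 + 0.116688 = 0.239376
P(A|B) = 0.122688 / 0.239376 = 2556/4987 ≈ 0.51253258

0.512533


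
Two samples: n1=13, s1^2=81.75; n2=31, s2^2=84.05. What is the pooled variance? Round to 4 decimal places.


sp^2 = ((n1-1)*s1^2 + (n2-1)*s2^2)/(n1+n2-2)
(n1-1)*s1^2 = 12 * 81.75 = 981
(n2-1)*s2^2 = 30 * 84.05 = 2521.5
numerator = 981 + 2521.5 = 3502.5
n1+n2-2 = 42
sp^2 = 3502.5 / 42 = 2335/28 ≈ 83.392857

83.3929


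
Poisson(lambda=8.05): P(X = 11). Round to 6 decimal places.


P = e^(-lam) * lam^k / k!
e^(-8.05) ≈ 0.0003191019
lam^k = 8.05^11 ≈ 9199297926.340643
k! = 11! = 39916800
P = 0.0003191019 * 9199297926.340643 / 39916800 ≈ 0.073541

0.073541


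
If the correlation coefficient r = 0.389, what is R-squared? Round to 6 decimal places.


R^2 = r^2 = (0.389)^2 = 0.151321

0.151321


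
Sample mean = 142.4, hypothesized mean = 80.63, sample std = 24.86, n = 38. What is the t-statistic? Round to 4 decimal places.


t = (xbar - mu0) / (s/sqrt(n))
xbar - mu0 = 142.4 - 80.63 = 61.77
sqrt(38) ≈ 6.16441400
s/sqrt(n) = 24.86 / 6.16441400 ≈ 4.03282453
t = 61.77 / 4.03282453 ≈ 15.316808

15.3168


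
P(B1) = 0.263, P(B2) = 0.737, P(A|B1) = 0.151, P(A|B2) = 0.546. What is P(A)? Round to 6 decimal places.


P(A) = P(A|B1)*P(B1) + P(A|B2)*P(B2)
P(A|B1)*P(B1) = 0.151 * 0.263 = 0.039713
P(A|B2)*P(B2) = 0.546 * 0.737 = 0.402402
P(A) = 0.039713 + 0.402402 = 0.442115

0.442115


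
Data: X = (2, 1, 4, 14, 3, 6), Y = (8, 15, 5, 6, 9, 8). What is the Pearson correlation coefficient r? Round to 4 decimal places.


r = sum((xi-xbar)(yi-ybar)) / sqrt(sum((xi-xbar)^2) * sum((yi-ybar)^2))
n = 6, xbar = 30/6 = 5, ybar = 51/6 = 8.5
Sxy = sum((xi-xbar)(yi-ybar)) = -45
Sxx = sum((xi-xbar)^2) = 112
Syy = sum((yi-ybar)^2) = 61.5
sqrt(Sxx*Syy) ≈ 82.993976
r = Sxy / sqrt(Sxx*Syy) = -45 / 82.993976 ≈ -0.542208

-0.5422


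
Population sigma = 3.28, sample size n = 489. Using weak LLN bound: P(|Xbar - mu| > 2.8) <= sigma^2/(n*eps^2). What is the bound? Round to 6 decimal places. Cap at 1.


bound = min(1, sigma^2/(n*eps^2))
sigma^2 = 3.28^2 = 10.7584
n*eps^2 = 489 * 2.8^2 = 489 * 7.84 = 3833.76
sigma^2/(n*eps^2) = 10.7584 / 3833.76 ≈ 0.00280623

0.002806


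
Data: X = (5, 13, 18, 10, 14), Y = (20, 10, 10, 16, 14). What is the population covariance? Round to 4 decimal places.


Cov = (1/n)*sum((xi-xbar)(yi-ybar))
n = 5, xbar = 60/5 = 12, ybar = 70/5 = 14
sum((xi-xbar)(yi-ybar)) = -74
Cov = -74 / 5 = -14.8

-14.8000


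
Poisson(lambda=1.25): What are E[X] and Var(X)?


E[X] = Var(X) = lambda = 1.25

1.25, 1.25


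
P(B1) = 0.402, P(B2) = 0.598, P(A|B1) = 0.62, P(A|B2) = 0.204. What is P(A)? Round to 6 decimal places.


P(A) = P(A|B1)*P(B1) + P(A|B2)*P(B2)
P(A|B1)*P(B1) = 0.62 * 0.402 = 0.24924
P(A|B2)*P(B2) = 0.204 * 0.598 = 0.121992
P(A) = 0.24924 + 0.121992 = 0.371232

0.371232


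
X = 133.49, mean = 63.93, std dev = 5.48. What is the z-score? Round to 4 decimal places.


z = (X - mu) / sigma
X - mu = 133.49 - 63.93 = 69.56
z = 69.56 / 5.48 = 1739/137 ≈ 12.693431

12.6934


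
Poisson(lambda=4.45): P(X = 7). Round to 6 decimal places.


P = e^(-lam) * lam^k / k!
e^(-4.45) ≈ 0.01167857
lam^k = 4.45^7 ≈ 34555.730387
k! = 7! = 5040
P = 0.01167857 * 34555.730387 / 5040 ≈ 0.080072

0.080072


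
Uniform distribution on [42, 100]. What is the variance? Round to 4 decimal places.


Var = (b-a)^2 / 12
(b-a)^2 = (100 - 42)^2 = 3364
Var = 3364/12 ≈ 280.333333

280.3333


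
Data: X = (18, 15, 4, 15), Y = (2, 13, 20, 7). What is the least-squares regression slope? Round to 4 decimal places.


b = sum((xi-xbar)(yi-ybar)) / sum((xi-xbar)^2)
n = 4, xbar = 52/4 = 13, ybar = 42/4 = 10.5
Sxy = sum((xi-xbar)(yi-ybar)) = -130
Sxx = sum((xi-xbar)^2) = 114
b = Sxy / Sxx = -65/57 ≈ -1.140351

-1.1404


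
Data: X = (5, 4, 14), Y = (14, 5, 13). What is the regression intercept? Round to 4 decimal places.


a = ybar - b*xbar, where b = sum((xi-xbar)(yi-ybar)) / sum((xi-xbar)^2)
n = 3, xbar = 23/3 ≈ 7.666667, ybar = 32/3 ≈ 10.666667
Sxy = sum((xi-xbar)(yi-ybar)) = 80/3 ≈ 26.666667
Sxx = sum((xi-xbar)^2) = 182/3 ≈ 60.666667
b = Sxy / Sxx = 40/91 ≈ 0.439560
a = 10.666667 - 0.439560 * 7.666667 = 664/91 ≈ 7.296703

7.2967


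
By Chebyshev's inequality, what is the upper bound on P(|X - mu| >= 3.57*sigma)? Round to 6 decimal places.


P <= 1/k^2
k^2 = 3.57^2 = 12.7449
1/k^2 = 1 / 12.7449 ≈ 0.07846276

0.078463


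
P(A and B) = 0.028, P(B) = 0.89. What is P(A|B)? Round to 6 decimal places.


P(A|B) = P(A and B) / P(B) = 0.028 / 0.89 = 14/445 ≈ 0.03146067

0.031461


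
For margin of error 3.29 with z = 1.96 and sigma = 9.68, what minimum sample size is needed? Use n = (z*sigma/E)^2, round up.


z*sigma/E = 1.96 * 9.68 / 3.29 = 6776/1175 ≈ 5.766809
(z*sigma/E)^2 ≈ 33.256080
round up: n = 34

34


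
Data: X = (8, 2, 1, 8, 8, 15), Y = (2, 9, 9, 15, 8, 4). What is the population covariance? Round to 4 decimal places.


Cov = (1/n)*sum((xi-xbar)(yi-ybar))
n = 6, xbar = 42/6 = 7, ybar = 47/6 ≈ 7.833333
sum((xi-xbar)(yi-ybar)) = -42
Cov = -42 / 6 = -7

-7.0000


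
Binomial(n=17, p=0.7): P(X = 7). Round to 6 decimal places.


P = C(n,k) * p^k * (1-p)^(n-k)
C(17,7) = 19448
p^k = 0.7^7 = 0.0823543
(1-p)^(n-k) = 0.3^10 = 0.0000059049
P = 19448 * 0.0823543 * 0.0000059049 ≈ 0.009457

0.009457


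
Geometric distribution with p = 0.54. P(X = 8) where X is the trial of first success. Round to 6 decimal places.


P = (1-p)^(k-1) * p
(1-p)^(k-1) = 0.46^7 ≈ 0.004358177
P = 0.004358177 * 0.54 ≈ 0.002353415

0.002353


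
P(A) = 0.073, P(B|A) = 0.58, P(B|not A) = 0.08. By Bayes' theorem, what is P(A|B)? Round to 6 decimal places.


P(A|B) = P(B|A)*P(A) / P(B), P(B) = P(B|A)*P(A) + P(B|not A)*P(not A)
P(B|A)*P(A) = 0.58 * 0.073 = 0.04234
P(B|not A)*P(not A) = 0.08 * 0.927 = 0.07416
P(B) = 0.04234 + 0.07416 = 0.1165
P(A|B) = 0.04234 / 0.1165 = 2117/5825 ≈ 0.36343348

0.363433


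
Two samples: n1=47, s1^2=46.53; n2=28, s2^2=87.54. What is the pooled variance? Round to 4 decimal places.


sp^2 = ((n1-1)*s1^2 + (n2-1)*s2^2)/(n1+n2-2)
(n1-1)*s1^2 = 46 * 46.53 = 2140.38
(n2-1)*s2^2 = 27 * 87.54 = 2363.58
numerator = 2140.38 + 2363.58 = 4503.96
n1+n2-2 = 73
sp^2 = 4503.96 / 73 = 112599/1825 ≈ 61.698082

61.6981


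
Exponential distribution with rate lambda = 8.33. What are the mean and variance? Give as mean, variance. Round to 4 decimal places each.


mean = 1/lam, var = 1/lam^2
mean = 1 / 8.33 = 100/833 ≈ 0.120048
lam^2 = 8.33^2 = 69.3889
var = 1 / 69.3889 ≈ 0.014412

0.1200, 0.0144


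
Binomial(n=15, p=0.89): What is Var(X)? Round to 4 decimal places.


Var = n*p*(1-p) = 15 * 0.89 * 0.11 = 1.4685

1.4685


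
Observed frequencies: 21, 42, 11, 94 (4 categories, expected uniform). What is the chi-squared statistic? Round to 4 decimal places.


chi2 = sum((O-E)^2/E), E = total/4
total = 168, E = 168/4 = 42
(21 - 42)^2 / 42 = 441 / 42 = 10.5
(42 - 42)^2 / 42 = 0 / 42 = 0
(11 - 42)^2 / 42 = 961 / 42 = 961/42 ≈ 22.880952
(94 - 42)^2 / 42 = 2704 / 42 = 1352/21 ≈ 64.380952
chi2 = 2053/21 ≈ 97.761905

97.7619


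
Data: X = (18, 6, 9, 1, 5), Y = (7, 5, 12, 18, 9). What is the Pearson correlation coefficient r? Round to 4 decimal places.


r = sum((xi-xbar)(yi-ybar)) / sqrt(sum((xi-xbar)^2) * sum((yi-ybar)^2))
n = 5, xbar = 39/5 = 7.8, ybar = 51/5 = 10.2
Sxy = sum((xi-xbar)(yi-ybar)) = -70.8
Sxx = sum((xi-xbar)^2) = 162.8
Syy = sum((yi-ybar)^2) = 102.8
sqrt(Sxx*Syy) ≈ 129.367075
r = Sxy / sqrt(Sxx*Syy) = -70.8 / 129.367075 ≈ -0.547280

-0.5473


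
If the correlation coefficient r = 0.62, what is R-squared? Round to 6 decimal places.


R^2 = r^2 = (0.62)^2 = 0.3844

0.384400


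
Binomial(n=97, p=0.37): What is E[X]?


E[X] = n*p = 97 * 0.37 = 35.89

35.89


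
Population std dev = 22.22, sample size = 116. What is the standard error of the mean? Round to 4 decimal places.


SE = sigma / sqrt(n)
sqrt(116) ≈ 10.770330
SE = 22.22 / 10.770330 ≈ 2.063075

2.0631


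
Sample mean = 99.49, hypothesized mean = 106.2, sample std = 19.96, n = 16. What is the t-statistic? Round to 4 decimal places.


t = (xbar - mu0) / (s/sqrt(n))
xbar - mu0 = 99.49 - 106.2 = -6.71
sqrt(16) = 4
s/sqrt(n) = 19.96 / 4 = 4.99
t = -6.71 / 4.99 = -671/499 ≈ -1.344689

-1.3447


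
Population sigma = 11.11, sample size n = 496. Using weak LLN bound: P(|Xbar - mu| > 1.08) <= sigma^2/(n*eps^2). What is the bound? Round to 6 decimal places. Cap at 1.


bound = min(1, sigma^2/(n*eps^2))
sigma^2 = 11.11^2 = 123.4321
n*eps^2 = 496 * 1.08^2 = 496 * 1.1664 = 578.5344
sigma^2/(n*eps^2) = 123.4321 / 578.5344 ≈ 0.21335309

0.213353


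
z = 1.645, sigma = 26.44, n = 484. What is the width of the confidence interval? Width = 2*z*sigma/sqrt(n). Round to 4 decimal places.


width = 2*z*sigma/sqrt(n)
2*z*sigma = 2 * 1.645 * 26.44 = 86.9876
sqrt(484) = 22
width = 86.9876 / 22 ≈ 3.953982

3.9540


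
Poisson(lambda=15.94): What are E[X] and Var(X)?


E[X] = Var(X) = lambda = 15.94

15.94, 15.94


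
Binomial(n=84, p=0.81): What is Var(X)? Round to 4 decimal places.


Var = n*p*(1-p) = 84 * 0.81 * 0.19 = 12.9276

12.9276


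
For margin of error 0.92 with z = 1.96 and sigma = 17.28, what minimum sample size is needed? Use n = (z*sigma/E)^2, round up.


z*sigma/E = 1.96 * 17.28 / 0.92 = 21168/575 ≈ 36.813913
(z*sigma/E)^2 ≈ 1355.264194
round up: n = 1356

1356
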